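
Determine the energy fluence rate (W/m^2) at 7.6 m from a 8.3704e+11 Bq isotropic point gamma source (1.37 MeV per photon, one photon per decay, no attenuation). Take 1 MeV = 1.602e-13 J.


psi = A * E * 1.602e-13 / (4*pi*r^2)
psi = 8.3704e+11 * 1.37 * 1.602e-13 / (4*pi*7.6^2)
psi = 2.5310e-04 W/m^2

2.5310e-04


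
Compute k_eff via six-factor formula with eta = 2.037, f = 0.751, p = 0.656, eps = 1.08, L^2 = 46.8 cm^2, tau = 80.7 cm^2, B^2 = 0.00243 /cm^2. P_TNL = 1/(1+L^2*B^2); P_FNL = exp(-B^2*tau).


k_inf = eta*f*p*eps = 2.037*0.751*0.656*1.08 = 1.083823
P_TNL = 1/(1 + L^2*B^2) = 1/(1 + 46.8*0.00243) = 0.8978885
P_FNL = exp(-B^2*tau) = exp(-0.00243*80.7) = 0.8219292
k_eff = k_inf * P_TNL * P_FNL = 1.083823 * 0.8978885 * 0.8219292
k_eff = 0.79986

0.79986


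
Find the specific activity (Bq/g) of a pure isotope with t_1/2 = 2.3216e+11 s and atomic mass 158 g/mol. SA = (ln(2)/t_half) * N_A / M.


lambda = ln(2) / t_half = ln(2) / 2.3216e+11 = 2.985644e-12 /s
SA = lambda * N_A / M
SA = 2.985644e-12 * 6.022e23 / 158
SA = 1.1379e+10 Bq/g

1.1379e+10


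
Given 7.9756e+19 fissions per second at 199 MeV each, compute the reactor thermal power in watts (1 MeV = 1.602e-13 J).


P = fission_rate * E_MeV * 1.602e-13
P = 7.9756e+19 * 199 * 1.602e-13
P = 2.5426e+09 W

2.5426e+09


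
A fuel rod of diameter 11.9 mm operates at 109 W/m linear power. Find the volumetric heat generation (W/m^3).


r = D / 2 / 1000 = 11.9 / 2 / 1000 = 0.00595 m
q''' = q' / (pi * r^2)
q''' = 109 / (pi * 0.00595^2)
q''' = 980038 W/m^3

980038


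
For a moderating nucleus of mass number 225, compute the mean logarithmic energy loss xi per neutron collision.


xi = 1 + (A-1)^2/(2A) * ln((A-1)/(A+1))
xi = 1 + (225-1)^2/(2*225) * ln((225-1)/(225 +1))
xi = 0.0088626

0.0088626


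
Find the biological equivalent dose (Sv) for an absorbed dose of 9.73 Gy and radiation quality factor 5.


H = D * Q
H = 9.73 * 5
H = 48.650 Sv

48.650


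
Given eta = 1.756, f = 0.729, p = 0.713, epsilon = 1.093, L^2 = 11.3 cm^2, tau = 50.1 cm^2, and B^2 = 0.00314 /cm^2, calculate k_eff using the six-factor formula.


k_inf = eta*f*p*eps = 1.756*0.729*0.713*1.093 = 0.9976122
P_TNL = 1/(1 + L^2*B^2) = 1/(1 + 11.3*0.00314) = 0.9657338
P_FNL = exp(-B^2*tau) = exp(-0.00314*50.1) = 0.8544357
k_eff = k_inf * P_TNL * P_FNL = 0.9976122 * 0.9657338 * 0.8544357
k_eff = 0.82319

0.82319


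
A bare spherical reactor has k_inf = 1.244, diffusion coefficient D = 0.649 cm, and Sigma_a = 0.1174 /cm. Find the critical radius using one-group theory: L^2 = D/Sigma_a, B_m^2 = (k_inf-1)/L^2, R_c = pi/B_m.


L^2 = D / Sigma_a = 0.649 / 0.1174 = 5.528109 cm^2
B_m^2 = (k_inf - 1) / L^2 = (1.244 - 1) / 5.528109 = 0.04413806 /cm^2
For a bare sphere: B_g = pi/R, so R_c = pi / sqrt(B_m^2)
R_c = pi / sqrt(0.04413806) = 14.954 cm

14.954


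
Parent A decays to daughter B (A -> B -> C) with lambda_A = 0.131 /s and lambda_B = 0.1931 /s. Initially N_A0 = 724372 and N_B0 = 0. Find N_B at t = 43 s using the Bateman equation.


N_B(t) = lambda_A * N_A0 / (lambda_B - lambda_A) * [exp(-lambda_A*t) - exp(-lambda_B*t)]
exp(-0.131*43) = 0.003577826; exp(-0.1931*43) = 2.476981e-04
N_B = 0.131 * 724372 / (0.1931 - 0.131) * (0.003577826 - 2.476981e-04)
N_B = 5088.6

5088.6


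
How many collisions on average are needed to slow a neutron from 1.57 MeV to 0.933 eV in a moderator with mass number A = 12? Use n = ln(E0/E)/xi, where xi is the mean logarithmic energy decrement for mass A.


xi = 1 + (A-1)^2/(2A)*ln((A-1)/(A+1)) = 0.1577690 (for A = 12)
n = ln(E0/E) / xi
n = ln(1.57e6 / 0.933) / 0.1577690
n = ln(1.682744e+06) / 0.1577690 = 90.867

90.867


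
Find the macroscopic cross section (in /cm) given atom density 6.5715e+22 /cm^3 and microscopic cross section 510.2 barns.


Sigma = N * sigma_barns * 1e-24
Sigma = 6.5715e+22 * 510.2 * 1e-24
Sigma = 33.528 /cm

33.528


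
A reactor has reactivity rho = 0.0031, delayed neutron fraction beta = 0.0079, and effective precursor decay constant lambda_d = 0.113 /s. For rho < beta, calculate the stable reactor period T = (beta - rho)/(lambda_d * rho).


T = (beta - rho) / (lambda_d * rho)
T = (0.0079 - 0.0031) / (0.113 * 0.0031)
T = 13.703 s

13.703


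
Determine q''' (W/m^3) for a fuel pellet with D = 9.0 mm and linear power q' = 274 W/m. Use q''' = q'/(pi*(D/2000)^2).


r = D / 2 / 1000 = 9.0 / 2 / 1000 = 0.0045 m
q''' = q' / (pi * r^2)
q''' = 274 / (pi * 0.0045^2)
q''' = 4.3070e+06 W/m^3

4.3070e+06


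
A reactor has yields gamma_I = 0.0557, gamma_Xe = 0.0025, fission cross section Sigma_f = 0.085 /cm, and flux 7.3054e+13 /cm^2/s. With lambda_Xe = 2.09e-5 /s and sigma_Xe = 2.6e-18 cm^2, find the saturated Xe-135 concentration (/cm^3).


Xe_eq = (gamma_I + gamma_Xe) * Sigma_f * phi / (lambda_Xe + sigma_Xe * phi)
Numerator = (0.0557 + 0.0025) * 0.085 * 7.3054e+13 = 3.613981e+11
Denominator = 2.09e-5 + 2.6e-18 * 7.3054e+13 = 2.108404e-04
Xe_eq = 3.613981e+11 / 2.108404e-04 = 1.7141e+15 /cm^3

1.7141e+15


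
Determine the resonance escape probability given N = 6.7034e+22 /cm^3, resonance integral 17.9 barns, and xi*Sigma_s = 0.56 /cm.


p = exp(-N * I * 1e-24 / (xi*Sigma_s))
p = exp(-6.7034e+22 * 17.9 * 1e-24 / 0.56)
p = 0.11734

0.11734


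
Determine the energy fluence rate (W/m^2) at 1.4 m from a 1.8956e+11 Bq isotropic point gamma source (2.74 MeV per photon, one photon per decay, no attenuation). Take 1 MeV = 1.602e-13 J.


psi = A * E * 1.602e-13 / (4*pi*r^2)
psi = 1.8956e+11 * 2.74 * 1.602e-13 / (4*pi*1.4^2)
psi = 0.0033783 W/m^2

0.0033783


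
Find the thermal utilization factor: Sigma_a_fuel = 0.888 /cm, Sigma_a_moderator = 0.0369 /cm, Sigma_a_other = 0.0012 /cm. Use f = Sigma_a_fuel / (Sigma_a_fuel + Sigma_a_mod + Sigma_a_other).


f = Sigma_a_fuel / (Sigma_a_fuel + Sigma_a_mod + Sigma_a_other)
f = 0.888 / (0.888 + 0.0369 + 0.0012)
f = 0.95886

0.95886


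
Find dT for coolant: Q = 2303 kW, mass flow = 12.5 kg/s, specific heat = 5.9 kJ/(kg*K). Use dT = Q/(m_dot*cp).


dT = Q / (m_dot * cp)
dT = 2303 / (12.5 * 5.9)
dT = 31.227 C

31.227


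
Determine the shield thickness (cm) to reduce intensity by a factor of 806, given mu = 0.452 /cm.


x = ln(factor) / mu
x = ln(806) / 0.452
x = 14.805 cm

14.805


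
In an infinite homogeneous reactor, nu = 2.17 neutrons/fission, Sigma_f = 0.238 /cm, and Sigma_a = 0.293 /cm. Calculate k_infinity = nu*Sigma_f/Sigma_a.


k_inf = nu * Sigma_f / Sigma_a
k_inf = 2.17 * 0.238 / 0.293
k_inf = 1.7627

1.7627


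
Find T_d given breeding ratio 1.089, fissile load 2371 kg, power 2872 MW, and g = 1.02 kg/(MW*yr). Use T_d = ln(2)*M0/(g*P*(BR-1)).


Breeding gain G = BR - 1 = 1.089 - 1 = 0.089
Fissile production rate = g * P * G = 1.02 * 2872 * 0.089 = 260.72016 kg/yr
T_d = ln(2) * M0 / (g * P * G)
T_d = ln(2) * 2371 / 260.72016 = 6.3035 yr

6.3035


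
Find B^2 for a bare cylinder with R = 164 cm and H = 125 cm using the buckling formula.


B^2 = (2.405/R)^2 + (pi/H)^2
B^2 = (2.405/164)^2 + (pi/125)^2
B^2 = 8.4671e-04 /cm^2

8.4671e-04


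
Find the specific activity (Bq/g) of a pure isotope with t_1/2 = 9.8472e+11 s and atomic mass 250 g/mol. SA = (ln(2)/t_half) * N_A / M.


lambda = ln(2) / t_half = ln(2) / 9.8472e+11 = 7.039028e-13 /s
SA = lambda * N_A / M
SA = 7.039028e-13 * 6.022e23 / 250
SA = 1.6956e+09 Bq/g

1.6956e+09


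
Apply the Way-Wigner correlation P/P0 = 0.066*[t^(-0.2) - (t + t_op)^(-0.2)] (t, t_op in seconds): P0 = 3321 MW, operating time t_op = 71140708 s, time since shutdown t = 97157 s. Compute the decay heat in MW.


P/P0 = 0.066 * [t^(-0.2) - (t + t_op)^(-0.2)]
P/P0 = 0.066 * [97157^(-0.2) - (97157 + 71140708)^(-0.2)]
P/P0 = 0.066 * [0.1005785 - 0.02688177] = 0.004863984
P = 3321 * 0.004863984 = 16.153 MW

16.153


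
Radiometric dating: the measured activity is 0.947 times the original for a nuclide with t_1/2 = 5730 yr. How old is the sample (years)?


lambda = ln(2) / t_half = ln(2) / 5730 = 1.209681e-04 /yr
t = -ln(A/A0) / lambda
t = -ln(0.947) / 1.209681e-04
t = 450.17 yr

450.17


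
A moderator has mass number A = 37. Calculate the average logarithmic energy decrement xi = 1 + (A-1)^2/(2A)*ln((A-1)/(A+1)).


xi = 1 + (A-1)^2/(2A) * ln((A-1)/(A+1))
xi = 1 + (37-1)^2/(2*37) * ln((37-1)/(37 +1))
xi = 0.053093

0.053093


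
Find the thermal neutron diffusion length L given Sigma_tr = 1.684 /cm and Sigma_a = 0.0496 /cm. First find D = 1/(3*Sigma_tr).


D = 1 / (3 * Sigma_tr) = 1 / (3 * 1.684) = 0.1979414 cm
L = sqrt(D / Sigma_a)
L = sqrt(0.1979414 / 0.0496)
L = 1.9977 cm

1.9977


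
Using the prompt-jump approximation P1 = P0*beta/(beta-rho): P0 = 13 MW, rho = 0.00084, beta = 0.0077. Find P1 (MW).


P1/P0 = beta / (beta - rho)
P1/P0 = 0.0077 / (0.0077 - 0.00084) = 1.122449
P1 = 13 * 1.122449 = 14.592 MW

14.592


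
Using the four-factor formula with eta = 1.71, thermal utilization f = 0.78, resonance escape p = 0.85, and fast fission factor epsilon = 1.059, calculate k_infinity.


k_inf = eta * f * p * epsilon
k_inf = 1.71 * 0.78 * 0.85 * 1.059
k_inf = 1.2006

1.2006


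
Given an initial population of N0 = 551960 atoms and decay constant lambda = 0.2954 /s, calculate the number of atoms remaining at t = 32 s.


N = N0 * exp(-lambda * t)
N = 551960 * exp(-0.2954 * 32)
N = 43.312

43.312


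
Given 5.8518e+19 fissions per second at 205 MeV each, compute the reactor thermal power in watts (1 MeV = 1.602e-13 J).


P = fission_rate * E_MeV * 1.602e-13
P = 5.8518e+19 * 205 * 1.602e-13
P = 1.9218e+09 W

1.9218e+09


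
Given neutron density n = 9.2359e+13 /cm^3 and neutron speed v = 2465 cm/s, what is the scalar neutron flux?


phi = n * v
phi = 9.2359e+13 * 2465
phi = 2.2766e+17 /cm^2/s

2.2766e+17


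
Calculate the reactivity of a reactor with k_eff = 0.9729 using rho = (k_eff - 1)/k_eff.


rho = (k_eff - 1) / k_eff
rho = (0.9729 - 1) / 0.9729
rho = -0.027855

-0.027855


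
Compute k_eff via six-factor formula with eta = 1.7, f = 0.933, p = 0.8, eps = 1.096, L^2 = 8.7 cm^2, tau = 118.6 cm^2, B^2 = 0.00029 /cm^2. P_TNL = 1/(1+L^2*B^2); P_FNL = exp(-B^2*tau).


k_inf = eta*f*p*eps = 1.7*0.933*0.8*1.096 = 1.390692
P_TNL = 1/(1 + L^2*B^2) = 1/(1 + 8.7*0.00029) = 0.9974833
P_FNL = exp(-B^2*tau) = exp(-0.00029*118.6) = 0.9661908
k_eff = k_inf * P_TNL * P_FNL = 1.390692 * 0.9974833 * 0.9661908
k_eff = 1.3403

1.3403


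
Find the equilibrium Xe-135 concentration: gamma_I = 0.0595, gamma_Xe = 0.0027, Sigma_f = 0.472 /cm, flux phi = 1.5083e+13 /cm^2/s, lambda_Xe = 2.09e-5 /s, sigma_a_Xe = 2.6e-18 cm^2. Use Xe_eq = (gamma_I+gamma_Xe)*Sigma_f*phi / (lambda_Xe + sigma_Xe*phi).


Xe_eq = (gamma_I + gamma_Xe) * Sigma_f * phi / (lambda_Xe + sigma_Xe * phi)
Numerator = (0.0595 + 0.0027) * 0.472 * 1.5083e+13 = 4.428127e+11
Denominator = 2.09e-5 + 2.6e-18 * 1.5083e+13 = 6.011580e-05
Xe_eq = 4.428127e+11 / 6.011580e-05 = 7.3660e+15 /cm^3

7.3660e+15


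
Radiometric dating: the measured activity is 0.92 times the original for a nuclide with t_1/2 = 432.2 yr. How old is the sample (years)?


lambda = ln(2) / t_half = ln(2) / 432.2 = 0.001603765 /yr
t = -ln(A/A0) / lambda
t = -ln(0.92) / 0.001603765
t = 51.991 yr

51.991


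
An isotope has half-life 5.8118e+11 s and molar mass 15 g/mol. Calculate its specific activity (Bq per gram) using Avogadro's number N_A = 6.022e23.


lambda = ln(2) / t_half = ln(2) / 5.8118e+11 = 1.192655e-12 /s
SA = lambda * N_A / M
SA = 1.192655e-12 * 6.022e23 / 15
SA = 4.7881e+10 Bq/g

4.7881e+10


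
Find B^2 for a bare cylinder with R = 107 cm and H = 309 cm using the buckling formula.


B^2 = (2.405/R)^2 + (pi/H)^2
B^2 = (2.405/107)^2 + (pi/309)^2
B^2 = 6.0857e-04 /cm^2

6.0857e-04


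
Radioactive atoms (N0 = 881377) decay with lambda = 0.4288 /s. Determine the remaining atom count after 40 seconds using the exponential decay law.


N = N0 * exp(-lambda * t)
N = 881377 * exp(-0.4288 * 40)
N = 0.031343

0.031343


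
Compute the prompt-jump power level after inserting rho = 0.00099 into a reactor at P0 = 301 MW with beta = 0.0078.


P1/P0 = beta / (beta - rho)
P1/P0 = 0.0078 / (0.0078 - 0.00099) = 1.145374
P1 = 301 * 1.145374 = 344.76 MW

344.76


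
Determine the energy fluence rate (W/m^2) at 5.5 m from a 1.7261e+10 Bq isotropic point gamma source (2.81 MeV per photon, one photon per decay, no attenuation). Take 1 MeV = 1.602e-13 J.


psi = A * E * 1.602e-13 / (4*pi*r^2)
psi = 1.7261e+10 * 2.81 * 1.602e-13 / (4*pi*5.5^2)
psi = 2.0441e-05 W/m^2

2.0441e-05


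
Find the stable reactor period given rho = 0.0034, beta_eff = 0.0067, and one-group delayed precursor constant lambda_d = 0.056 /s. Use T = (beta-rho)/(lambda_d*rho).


T = (beta - rho) / (lambda_d * rho)
T = (0.0067 - 0.0034) / (0.056 * 0.0034)
T = 17.332 s

17.332


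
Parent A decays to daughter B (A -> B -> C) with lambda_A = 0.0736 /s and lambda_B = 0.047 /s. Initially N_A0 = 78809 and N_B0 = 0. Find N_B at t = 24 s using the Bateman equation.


N_B(t) = lambda_A * N_A0 / (lambda_B - lambda_A) * [exp(-lambda_A*t) - exp(-lambda_B*t)]
exp(-0.0736*24) = 0.1709473; exp(-0.047*24) = 0.3236800
N_B = 0.0736 * 78809 / (0.047 - 0.0736) * (0.1709473 - 0.3236800)
N_B = 33305

33305


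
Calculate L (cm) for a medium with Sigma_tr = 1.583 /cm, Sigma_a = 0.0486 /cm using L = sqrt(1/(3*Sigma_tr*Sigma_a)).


D = 1 / (3 * Sigma_tr) = 1 / (3 * 1.583) = 0.2105706 cm
L = sqrt(D / Sigma_a)
L = sqrt(0.2105706 / 0.0486)
L = 2.0815 cm

2.0815


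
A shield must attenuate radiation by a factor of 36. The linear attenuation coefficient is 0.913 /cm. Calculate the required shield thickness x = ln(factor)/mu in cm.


x = ln(factor) / mu
x = ln(36) / 0.913
x = 3.9250 cm

3.9250


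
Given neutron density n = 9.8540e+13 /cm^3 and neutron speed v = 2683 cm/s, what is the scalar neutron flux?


phi = n * v
phi = 9.8540e+13 * 2683
phi = 2.6438e+17 /cm^2/s

2.6438e+17


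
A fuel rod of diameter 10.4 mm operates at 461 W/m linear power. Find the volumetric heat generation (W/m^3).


r = D / 2 / 1000 = 10.4 / 2 / 1000 = 0.0052 m
q''' = q' / (pi * r^2)
q''' = 461 / (pi * 0.0052^2)
q''' = 5.4268e+06 W/m^3

5.4268e+06


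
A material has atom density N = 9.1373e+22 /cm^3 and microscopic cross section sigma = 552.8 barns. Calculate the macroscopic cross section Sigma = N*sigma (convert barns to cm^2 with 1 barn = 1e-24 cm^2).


Sigma = N * sigma_barns * 1e-24
Sigma = 9.1373e+22 * 552.8 * 1e-24
Sigma = 50.511 /cm

50.511


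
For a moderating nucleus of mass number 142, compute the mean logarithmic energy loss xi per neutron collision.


xi = 1 + (A-1)^2/(2A) * ln((A-1)/(A+1))
xi = 1 + (142-1)^2/(2*142) * ln((142-1)/(142 +1))
xi = 0.014019

0.014019


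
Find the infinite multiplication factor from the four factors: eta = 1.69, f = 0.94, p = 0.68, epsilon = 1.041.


k_inf = eta * f * p * epsilon
k_inf = 1.69 * 0.94 * 0.68 * 1.041
k_inf = 1.1245

1.1245


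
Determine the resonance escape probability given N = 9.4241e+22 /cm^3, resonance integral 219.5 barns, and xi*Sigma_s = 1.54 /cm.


p = exp(-N * I * 1e-24 / (xi*Sigma_s))
p = exp(-9.4241e+22 * 219.5 * 1e-24 / 1.54)
p = 1.4668e-06

1.4668e-06


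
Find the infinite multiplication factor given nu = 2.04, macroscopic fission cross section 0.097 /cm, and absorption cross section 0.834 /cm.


k_inf = nu * Sigma_f / Sigma_a
k_inf = 2.04 * 0.097 / 0.834
k_inf = 0.23727

0.23727


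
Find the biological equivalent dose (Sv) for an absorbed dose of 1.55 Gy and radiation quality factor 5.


H = D * Q
H = 1.55 * 5
H = 7.7500 Sv

7.7500


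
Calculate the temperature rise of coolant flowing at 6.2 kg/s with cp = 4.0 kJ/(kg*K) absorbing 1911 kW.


dT = Q / (m_dot * cp)
dT = 1911 / (6.2 * 4.0)
dT = 77.056 C

77.056


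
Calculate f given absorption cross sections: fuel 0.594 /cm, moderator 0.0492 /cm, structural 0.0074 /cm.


f = Sigma_a_fuel / (Sigma_a_fuel + Sigma_a_mod + Sigma_a_other)
f = 0.594 / (0.594 + 0.0492 + 0.0074)
f = 0.91300

0.91300


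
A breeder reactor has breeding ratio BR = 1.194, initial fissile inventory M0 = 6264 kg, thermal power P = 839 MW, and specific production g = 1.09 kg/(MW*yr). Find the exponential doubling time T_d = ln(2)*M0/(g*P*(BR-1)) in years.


Breeding gain G = BR - 1 = 1.194 - 1 = 0.194
Fissile production rate = g * P * G = 1.09 * 839 * 0.194 = 177.41494 kg/yr
T_d = ln(2) * M0 / (g * P * G)
T_d = ln(2) * 6264 / 177.41494 = 24.473 yr

24.473


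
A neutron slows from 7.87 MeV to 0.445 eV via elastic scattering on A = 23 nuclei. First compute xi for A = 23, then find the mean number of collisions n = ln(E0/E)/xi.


xi = 1 + (A-1)^2/(2A)*ln((A-1)/(A+1)) = 0.08448899 (for A = 23)
n = ln(E0/E) / xi
n = ln(7.87e6 / 0.445) / 0.08448899
n = ln(1.768539e+07) / 0.08448899 = 197.52

197.52


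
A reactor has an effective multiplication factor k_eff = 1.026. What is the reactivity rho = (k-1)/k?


rho = (k_eff - 1) / k_eff
rho = (1.026 - 1) / 1.026
rho = 0.025341

0.025341


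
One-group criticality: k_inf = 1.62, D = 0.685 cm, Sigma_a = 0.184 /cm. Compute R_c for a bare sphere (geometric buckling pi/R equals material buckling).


L^2 = D / Sigma_a = 0.685 / 0.184 = 3.722826 cm^2
B_m^2 = (k_inf - 1) / L^2 = (1.62 - 1) / 3.722826 = 0.1665401 /cm^2
For a bare sphere: B_g = pi/R, so R_c = pi / sqrt(B_m^2)
R_c = pi / sqrt(0.1665401) = 7.6982 cm

7.6982


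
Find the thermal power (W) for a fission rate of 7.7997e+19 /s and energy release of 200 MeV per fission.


P = fission_rate * E_MeV * 1.602e-13
P = 7.7997e+19 * 200 * 1.602e-13
P = 2.4990e+09 W

2.4990e+09


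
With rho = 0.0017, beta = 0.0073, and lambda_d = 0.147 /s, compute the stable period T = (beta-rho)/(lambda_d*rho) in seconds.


T = (beta - rho) / (lambda_d * rho)
T = (0.0073 - 0.0017) / (0.147 * 0.0017)
T = 22.409 s

22.409


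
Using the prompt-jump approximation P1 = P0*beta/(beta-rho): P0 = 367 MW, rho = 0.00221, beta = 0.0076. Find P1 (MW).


P1/P0 = beta / (beta - rho)
P1/P0 = 0.0076 / (0.0076 - 0.00221) = 1.410019
P1 = 367 * 1.410019 = 517.48 MW

517.48


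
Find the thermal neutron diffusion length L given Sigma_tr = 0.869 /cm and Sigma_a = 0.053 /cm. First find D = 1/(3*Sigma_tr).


D = 1 / (3 * Sigma_tr) = 1 / (3 * 0.869) = 0.3835827 cm
L = sqrt(D / Sigma_a)
L = sqrt(0.3835827 / 0.053)
L = 2.6902 cm

2.6902


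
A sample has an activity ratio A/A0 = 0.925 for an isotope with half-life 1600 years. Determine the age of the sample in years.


lambda = ln(2) / t_half = ln(2) / 1600 = 4.332170e-04 /yr
t = -ln(A/A0) / lambda
t = -ln(0.925) / 4.332170e-04
t = 179.96 yr

179.96


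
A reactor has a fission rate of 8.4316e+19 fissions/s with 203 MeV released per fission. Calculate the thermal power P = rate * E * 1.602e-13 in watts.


P = fission_rate * E_MeV * 1.602e-13
P = 8.4316e+19 * 203 * 1.602e-13
P = 2.7420e+09 W

2.7420e+09


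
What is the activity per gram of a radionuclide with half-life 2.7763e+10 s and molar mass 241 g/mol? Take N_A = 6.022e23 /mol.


lambda = ln(2) / t_half = ln(2) / 2.7763e+10 = 2.496658e-11 /s
SA = lambda * N_A / M
SA = 2.496658e-11 * 6.022e23 / 241
SA = 6.2385e+10 Bq/g

6.2385e+10


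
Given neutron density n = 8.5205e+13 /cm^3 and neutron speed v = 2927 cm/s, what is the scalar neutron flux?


phi = n * v
phi = 8.5205e+13 * 2927
phi = 2.4940e+17 /cm^2/s

2.4940e+17


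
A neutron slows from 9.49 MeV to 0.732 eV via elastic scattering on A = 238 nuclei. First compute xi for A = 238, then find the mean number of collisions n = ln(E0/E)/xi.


xi = 1 + (A-1)^2/(2A)*ln((A-1)/(A+1)) = 0.008379872 (for A = 238)
n = ln(E0/E) / xi
n = ln(9.49e6 / 0.732) / 0.008379872
n = ln(1.296448e+07) / 0.008379872 = 1954.4

1954.4


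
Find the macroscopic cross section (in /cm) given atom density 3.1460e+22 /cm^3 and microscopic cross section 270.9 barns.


Sigma = N * sigma_barns * 1e-24
Sigma = 3.1460e+22 * 270.9 * 1e-24
Sigma = 8.5225 /cm

8.5225


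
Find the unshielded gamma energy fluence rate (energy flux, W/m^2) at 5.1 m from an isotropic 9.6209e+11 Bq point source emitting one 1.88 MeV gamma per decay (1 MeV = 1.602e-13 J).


psi = A * E * 1.602e-13 / (4*pi*r^2)
psi = 9.6209e+11 * 1.88 * 1.602e-13 / (4*pi*5.1^2)
psi = 8.8651e-04 W/m^2

8.8651e-04


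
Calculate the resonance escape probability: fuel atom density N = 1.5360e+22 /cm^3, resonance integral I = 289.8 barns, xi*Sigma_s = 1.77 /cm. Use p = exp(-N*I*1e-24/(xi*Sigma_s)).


p = exp(-N * I * 1e-24 / (xi*Sigma_s))
p = exp(-1.5360e+22 * 289.8 * 1e-24 / 1.77)
p = 0.080873

0.080873


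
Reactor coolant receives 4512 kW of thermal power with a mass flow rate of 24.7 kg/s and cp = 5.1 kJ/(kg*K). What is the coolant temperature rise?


dT = Q / (m_dot * cp)
dT = 4512 / (24.7 * 5.1)
dT = 35.818 C

35.818


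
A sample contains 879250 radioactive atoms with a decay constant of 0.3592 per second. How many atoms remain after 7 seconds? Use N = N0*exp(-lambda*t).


N = N0 * exp(-lambda * t)
N = 879250 * exp(-0.3592 * 7)
N = 71141

71141


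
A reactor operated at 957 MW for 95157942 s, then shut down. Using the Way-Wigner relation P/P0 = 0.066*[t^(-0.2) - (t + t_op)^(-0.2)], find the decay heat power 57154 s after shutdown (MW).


P/P0 = 0.066 * [t^(-0.2) - (t + t_op)^(-0.2)]
P/P0 = 0.066 * [57154^(-0.2) - (57154 + 95157942)^(-0.2)]
P/P0 = 0.066 * [0.1118383 - 0.02536640] = 0.005707145
P = 957 * 0.005707145 = 5.4617 MW

5.4617


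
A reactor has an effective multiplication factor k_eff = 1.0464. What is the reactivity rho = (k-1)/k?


rho = (k_eff - 1) / k_eff
rho = (1.0464 - 1) / 1.0464
rho = 0.044343

0.044343


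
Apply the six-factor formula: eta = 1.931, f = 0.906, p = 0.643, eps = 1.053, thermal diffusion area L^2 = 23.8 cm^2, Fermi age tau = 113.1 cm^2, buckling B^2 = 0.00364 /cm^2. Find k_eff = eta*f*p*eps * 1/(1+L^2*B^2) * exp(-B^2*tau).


k_inf = eta*f*p*eps = 1.931*0.906*0.643*1.053 = 1.184540
P_TNL = 1/(1 + L^2*B^2) = 1/(1 + 23.8*0.00364) = 0.9202748
P_FNL = exp(-B^2*tau) = exp(-0.00364*113.1) = 0.6625336
k_eff = k_inf * P_TNL * P_FNL = 1.184540 * 0.9202748 * 0.6625336
k_eff = 0.72223

0.72223


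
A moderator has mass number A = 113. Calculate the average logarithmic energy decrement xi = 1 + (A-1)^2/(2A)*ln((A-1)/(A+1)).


xi = 1 + (A-1)^2/(2A) * ln((A-1)/(A+1))
xi = 1 + (113-1)^2/(2*113) * ln((113-1)/(113 +1))
xi = 0.017595

0.017595


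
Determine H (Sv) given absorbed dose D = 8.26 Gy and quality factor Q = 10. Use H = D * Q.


H = D * Q
H = 8.26 * 10
H = 82.600 Sv

82.600


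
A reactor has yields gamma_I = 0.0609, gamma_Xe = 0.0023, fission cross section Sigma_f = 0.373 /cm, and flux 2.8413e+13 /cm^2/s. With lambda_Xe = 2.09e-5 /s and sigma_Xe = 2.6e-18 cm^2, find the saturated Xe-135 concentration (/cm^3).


Xe_eq = (gamma_I + gamma_Xe) * Sigma_f * phi / (lambda_Xe + sigma_Xe * phi)
Numerator = (0.0609 + 0.0023) * 0.373 * 2.8413e+13 = 6.697967e+11
Denominator = 2.09e-5 + 2.6e-18 * 2.8413e+13 = 9.477380e-05
Xe_eq = 6.697967e+11 / 9.477380e-05 = 7.0673e+15 /cm^3

7.0673e+15


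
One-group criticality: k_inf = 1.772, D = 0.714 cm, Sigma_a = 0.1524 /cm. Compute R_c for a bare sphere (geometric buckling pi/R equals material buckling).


L^2 = D / Sigma_a = 0.714 / 0.1524 = 4.685039 cm^2
B_m^2 = (k_inf - 1) / L^2 = (1.772 - 1) / 4.685039 = 0.1647798 /cm^2
For a bare sphere: B_g = pi/R, so R_c = pi / sqrt(B_m^2)
R_c = pi / sqrt(0.1647798) = 7.7392 cm

7.7392


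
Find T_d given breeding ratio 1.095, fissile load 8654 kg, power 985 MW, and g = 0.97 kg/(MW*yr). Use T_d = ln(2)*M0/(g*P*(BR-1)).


Breeding gain G = BR - 1 = 1.095 - 1 = 0.095
Fissile production rate = g * P * G = 0.97 * 985 * 0.095 = 90.76775 kg/yr
T_d = ln(2) * M0 / (g * P * G)
T_d = ln(2) * 8654 / 90.76775 = 66.086 yr

66.086


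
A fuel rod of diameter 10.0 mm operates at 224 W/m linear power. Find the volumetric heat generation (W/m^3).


r = D / 2 / 1000 = 10.0 / 2 / 1000 = 0.005 m
q''' = q' / (pi * r^2)
q''' = 224 / (pi * 0.005^2)
q''' = 2.8521e+06 W/m^3

2.8521e+06


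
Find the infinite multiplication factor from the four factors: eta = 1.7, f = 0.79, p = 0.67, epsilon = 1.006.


k_inf = eta * f * p * epsilon
k_inf = 1.7 * 0.79 * 0.67 * 1.006
k_inf = 0.90521

0.90521


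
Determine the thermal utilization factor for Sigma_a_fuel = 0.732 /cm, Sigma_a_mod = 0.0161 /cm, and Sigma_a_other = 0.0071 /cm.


f = Sigma_a_fuel / (Sigma_a_fuel + Sigma_a_mod + Sigma_a_other)
f = 0.732 / (0.732 + 0.0161 + 0.0071)
f = 0.96928

0.96928


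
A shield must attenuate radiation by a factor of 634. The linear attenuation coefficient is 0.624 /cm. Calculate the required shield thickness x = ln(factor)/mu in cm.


x = ln(factor) / mu
x = ln(634) / 0.624
x = 10.340 cm

10.340


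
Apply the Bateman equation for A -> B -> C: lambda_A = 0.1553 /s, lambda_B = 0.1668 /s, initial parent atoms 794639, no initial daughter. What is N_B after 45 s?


N_B(t) = lambda_A * N_A0 / (lambda_B - lambda_A) * [exp(-lambda_A*t) - exp(-lambda_B*t)]
exp(-0.1553*45) = 9.224291e-04; exp(-0.1668*45) = 5.497758e-04
N_B = 0.1553 * 794639 / (0.1668 - 0.1553) * (9.224291e-04 - 5.497758e-04)
N_B = 3999.0

3999.0


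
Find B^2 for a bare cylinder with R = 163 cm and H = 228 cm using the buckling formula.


B^2 = (2.405/R)^2 + (pi/H)^2
B^2 = (2.405/163)^2 + (pi/228)^2
B^2 = 4.0756e-04 /cm^2

4.0756e-04


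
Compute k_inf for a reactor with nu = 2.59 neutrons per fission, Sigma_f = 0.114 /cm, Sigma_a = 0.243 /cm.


k_inf = nu * Sigma_f / Sigma_a
k_inf = 2.59 * 0.114 / 0.243
k_inf = 1.2151

1.2151


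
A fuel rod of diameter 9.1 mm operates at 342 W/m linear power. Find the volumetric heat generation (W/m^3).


r = D / 2 / 1000 = 9.1 / 2 / 1000 = 0.00455 m
q''' = q' / (pi * r^2)
q''' = 342 / (pi * 0.00455^2)
q''' = 5.2584e+06 W/m^3

5.2584e+06


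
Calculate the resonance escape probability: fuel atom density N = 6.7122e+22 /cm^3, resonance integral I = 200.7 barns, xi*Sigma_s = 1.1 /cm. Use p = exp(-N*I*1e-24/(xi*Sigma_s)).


p = exp(-N * I * 1e-24 / (xi*Sigma_s))
p = exp(-6.7122e+22 * 200.7 * 1e-24 / 1.1)
p = 4.8009e-06

4.8009e-06


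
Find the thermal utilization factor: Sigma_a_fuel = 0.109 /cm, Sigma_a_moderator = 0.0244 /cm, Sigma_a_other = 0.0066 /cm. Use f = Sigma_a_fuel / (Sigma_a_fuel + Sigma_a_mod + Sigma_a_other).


f = Sigma_a_fuel / (Sigma_a_fuel + Sigma_a_mod + Sigma_a_other)
f = 0.109 / (0.109 + 0.0244 + 0.0066)
f = 0.77857

0.77857


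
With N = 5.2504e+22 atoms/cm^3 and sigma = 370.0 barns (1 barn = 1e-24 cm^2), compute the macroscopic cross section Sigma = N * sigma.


Sigma = N * sigma_barns * 1e-24
Sigma = 5.2504e+22 * 370.0 * 1e-24
Sigma = 19.426 /cm

19.426


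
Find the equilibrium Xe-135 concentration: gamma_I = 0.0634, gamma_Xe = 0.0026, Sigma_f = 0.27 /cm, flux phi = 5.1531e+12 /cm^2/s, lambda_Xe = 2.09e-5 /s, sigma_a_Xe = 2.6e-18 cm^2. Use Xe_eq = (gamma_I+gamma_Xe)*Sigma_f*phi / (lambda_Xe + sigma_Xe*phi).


Xe_eq = (gamma_I + gamma_Xe) * Sigma_f * phi / (lambda_Xe + sigma_Xe * phi)
Numerator = (0.0634 + 0.0026) * 0.27 * 5.1531e+12 = 9.182824e+10
Denominator = 2.09e-5 + 2.6e-18 * 5.1531e+12 = 3.429806e-05
Xe_eq = 9.182824e+10 / 3.429806e-05 = 2.6774e+15 /cm^3

2.6774e+15


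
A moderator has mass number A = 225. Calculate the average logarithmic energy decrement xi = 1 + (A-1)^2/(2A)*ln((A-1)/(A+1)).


xi = 1 + (A-1)^2/(2A) * ln((A-1)/(A+1))
xi = 1 + (225-1)^2/(2*225) * ln((225-1)/(225 +1))
xi = 0.0088626

0.0088626


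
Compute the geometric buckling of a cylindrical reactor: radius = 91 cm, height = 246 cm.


B^2 = (2.405/R)^2 + (pi/H)^2
B^2 = (2.405/91)^2 + (pi/246)^2
B^2 = 8.6156e-04 /cm^2

8.6156e-04


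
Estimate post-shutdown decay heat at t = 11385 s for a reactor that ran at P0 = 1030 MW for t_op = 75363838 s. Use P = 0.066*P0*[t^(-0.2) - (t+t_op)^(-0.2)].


P/P0 = 0.066 * [t^(-0.2) - (t + t_op)^(-0.2)]
P/P0 = 0.066 * [11385^(-0.2) - (11385 + 75363838)^(-0.2)]
P/P0 = 0.066 * [0.1544306 - 0.02657996] = 0.008438142
P = 1030 * 0.008438142 = 8.6913 MW

8.6913


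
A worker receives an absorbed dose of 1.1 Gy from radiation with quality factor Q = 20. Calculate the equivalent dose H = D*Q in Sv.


H = D * Q
H = 1.1 * 20
H = 22.000 Sv

22.000


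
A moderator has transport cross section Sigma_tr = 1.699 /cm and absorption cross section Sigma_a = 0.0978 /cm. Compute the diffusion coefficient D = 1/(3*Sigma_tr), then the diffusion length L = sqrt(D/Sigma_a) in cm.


D = 1 / (3 * Sigma_tr) = 1 / (3 * 1.699) = 0.1961938 cm
L = sqrt(D / Sigma_a)
L = sqrt(0.1961938 / 0.0978)
L = 1.4164 cm

1.4164


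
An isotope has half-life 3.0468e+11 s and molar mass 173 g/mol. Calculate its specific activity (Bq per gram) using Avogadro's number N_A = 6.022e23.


lambda = ln(2) / t_half = ln(2) / 3.0468e+11 = 2.275001e-12 /s
SA = lambda * N_A / M
SA = 2.275001e-12 * 6.022e23 / 173
SA = 7.9191e+09 Bq/g

7.9191e+09


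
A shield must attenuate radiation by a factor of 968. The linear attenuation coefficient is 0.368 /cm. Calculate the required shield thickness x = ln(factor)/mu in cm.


x = ln(factor) / mu
x = ln(968) / 0.368
x = 18.683 cm

18.683


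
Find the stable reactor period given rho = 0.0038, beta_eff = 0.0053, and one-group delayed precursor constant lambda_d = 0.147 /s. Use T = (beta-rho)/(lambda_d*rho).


T = (beta - rho) / (lambda_d * rho)
T = (0.0053 - 0.0038) / (0.147 * 0.0038)
T = 2.6853 s

2.6853


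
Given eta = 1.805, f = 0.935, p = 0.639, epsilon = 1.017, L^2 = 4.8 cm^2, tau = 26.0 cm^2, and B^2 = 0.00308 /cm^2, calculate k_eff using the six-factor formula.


k_inf = eta*f*p*eps = 1.805*0.935*0.639*1.017 = 1.096758
P_TNL = 1/(1 + L^2*B^2) = 1/(1 + 4.8*0.00308) = 0.9854314
P_FNL = exp(-B^2*tau) = exp(-0.00308*26.0) = 0.9230425
k_eff = k_inf * P_TNL * P_FNL = 1.096758 * 0.9854314 * 0.9230425
k_eff = 0.99761

0.99761


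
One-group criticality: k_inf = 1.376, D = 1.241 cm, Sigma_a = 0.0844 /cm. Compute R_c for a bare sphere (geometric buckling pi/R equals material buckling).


L^2 = D / Sigma_a = 1.241 / 0.0844 = 14.70379 cm^2
B_m^2 = (k_inf - 1) / L^2 = (1.376 - 1) / 14.70379 = 0.02557164 /cm^2
For a bare sphere: B_g = pi/R, so R_c = pi / sqrt(B_m^2)
R_c = pi / sqrt(0.02557164) = 19.646 cm

19.646


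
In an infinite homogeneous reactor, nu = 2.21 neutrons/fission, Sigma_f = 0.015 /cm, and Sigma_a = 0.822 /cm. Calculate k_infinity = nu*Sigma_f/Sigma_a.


k_inf = nu * Sigma_f / Sigma_a
k_inf = 2.21 * 0.015 / 0.822
k_inf = 0.040328

0.040328


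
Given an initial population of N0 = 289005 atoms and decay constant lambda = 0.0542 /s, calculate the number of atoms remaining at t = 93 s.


N = N0 * exp(-lambda * t)
N = 289005 * exp(-0.0542 * 93)
N = 1869.8

1869.8


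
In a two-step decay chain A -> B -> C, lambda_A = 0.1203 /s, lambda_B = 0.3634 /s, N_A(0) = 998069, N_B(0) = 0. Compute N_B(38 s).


N_B(t) = lambda_A * N_A0 / (lambda_B - lambda_A) * [exp(-lambda_A*t) - exp(-lambda_B*t)]
exp(-0.1203*38) = 0.01034347; exp(-0.3634*38) = 1.006331e-06
N_B = 0.1203 * 998069 / (0.3634 - 0.1203) * (0.01034347 - 1.006331e-06)
N_B = 5108.2

5108.2


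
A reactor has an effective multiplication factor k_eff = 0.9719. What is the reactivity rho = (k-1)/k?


rho = (k_eff - 1) / k_eff
rho = (0.9719 - 1) / 0.9719
rho = -0.028912

-0.028912


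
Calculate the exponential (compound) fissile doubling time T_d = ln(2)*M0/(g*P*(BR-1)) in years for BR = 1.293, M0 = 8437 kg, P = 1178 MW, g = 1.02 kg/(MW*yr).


Breeding gain G = BR - 1 = 1.293 - 1 = 0.293
Fissile production rate = g * P * G = 1.02 * 1178 * 0.293 = 352.05708 kg/yr
T_d = ln(2) * M0 / (g * P * G)
T_d = ln(2) * 8437 / 352.05708 = 16.611 yr

16.611


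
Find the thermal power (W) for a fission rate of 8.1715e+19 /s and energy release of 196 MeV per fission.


P = fission_rate * E_MeV * 1.602e-13
P = 8.1715e+19 * 196 * 1.602e-13
P = 2.5658e+09 W

2.5658e+09


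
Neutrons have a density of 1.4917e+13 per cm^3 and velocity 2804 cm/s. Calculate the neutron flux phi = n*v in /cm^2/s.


phi = n * v
phi = 1.4917e+13 * 2804
phi = 4.1827e+16 /cm^2/s

4.1827e+16


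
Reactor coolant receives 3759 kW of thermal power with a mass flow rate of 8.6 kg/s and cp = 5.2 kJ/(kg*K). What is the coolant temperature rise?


dT = Q / (m_dot * cp)
dT = 3759 / (8.6 * 5.2)
dT = 84.056 C

84.056


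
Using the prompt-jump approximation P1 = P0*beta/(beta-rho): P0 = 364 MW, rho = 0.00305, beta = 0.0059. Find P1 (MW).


P1/P0 = beta / (beta - rho)
P1/P0 = 0.0059 / (0.0059 - 0.00305) = 2.070175
P1 = 364 * 2.070175 = 753.54 MW

753.54


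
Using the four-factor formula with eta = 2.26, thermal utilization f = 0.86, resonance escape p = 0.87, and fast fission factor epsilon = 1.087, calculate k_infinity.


k_inf = eta * f * p * epsilon
k_inf = 2.26 * 0.86 * 0.87 * 1.087
k_inf = 1.8380

1.8380


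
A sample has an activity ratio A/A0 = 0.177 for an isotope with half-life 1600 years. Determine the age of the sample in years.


lambda = ln(2) / t_half = ln(2) / 1600 = 4.332170e-04 /yr
t = -ln(A/A0) / lambda
t = -ln(0.177) / 4.332170e-04
t = 3997.1 yr

3997.1


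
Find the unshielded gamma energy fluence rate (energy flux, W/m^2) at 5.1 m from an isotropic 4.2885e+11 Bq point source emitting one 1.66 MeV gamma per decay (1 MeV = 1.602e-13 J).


psi = A * E * 1.602e-13 / (4*pi*r^2)
psi = 4.2885e+11 * 1.66 * 1.602e-13 / (4*pi*5.1^2)
psi = 3.4892e-04 W/m^2

3.4892e-04


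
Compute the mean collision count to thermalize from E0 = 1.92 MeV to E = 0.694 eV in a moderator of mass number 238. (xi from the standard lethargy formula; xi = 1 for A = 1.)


xi = 1 + (A-1)^2/(2A)*ln((A-1)/(A+1)) = 0.008379872 (for A = 238)
n = ln(E0/E) / xi
n = ln(1.92e6 / 0.694) / 0.008379872
n = ln(2.766571e+06) / 0.008379872 = 1770.1

1770.1


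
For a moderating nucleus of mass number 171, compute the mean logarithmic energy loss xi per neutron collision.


xi = 1 + (A-1)^2/(2A) * ln((A-1)/(A+1))
xi = 1 + (171-1)^2/(2*171) * ln((171-1)/(171 +1))
xi = 0.011650

0.011650


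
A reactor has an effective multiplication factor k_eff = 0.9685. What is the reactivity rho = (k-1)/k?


rho = (k_eff - 1) / k_eff
rho = (0.9685 - 1) / 0.9685
rho = -0.032525

-0.032525


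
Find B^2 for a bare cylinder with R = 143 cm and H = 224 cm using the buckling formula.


B^2 = (2.405/R)^2 + (pi/H)^2
B^2 = (2.405/143)^2 + (pi/224)^2
B^2 = 4.7955e-04 /cm^2

4.7955e-04


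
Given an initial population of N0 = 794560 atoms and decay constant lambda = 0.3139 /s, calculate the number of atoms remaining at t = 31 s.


N = N0 * exp(-lambda * t)
N = 794560 * exp(-0.3139 * 31)
N = 47.212

47.212


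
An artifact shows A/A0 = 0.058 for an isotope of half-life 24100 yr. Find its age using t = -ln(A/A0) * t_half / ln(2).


lambda = ln(2) / t_half = ln(2) / 24100 = 2.876129e-05 /yr
t = -ln(A/A0) / lambda
t = -ln(0.058) / 2.876129e-05
t = 98998 yr

98998


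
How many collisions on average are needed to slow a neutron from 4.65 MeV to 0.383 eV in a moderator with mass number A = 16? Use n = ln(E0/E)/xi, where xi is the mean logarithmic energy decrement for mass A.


xi = 1 + (A-1)^2/(2A)*ln((A-1)/(A+1)) = 0.1199467 (for A = 16)
n = ln(E0/E) / xi
n = ln(4.65e6 / 0.383) / 0.1199467
n = ln(1.214099e+07) / 0.1199467 = 135.99

135.99


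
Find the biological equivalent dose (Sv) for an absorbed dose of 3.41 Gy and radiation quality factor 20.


H = D * Q
H = 3.41 * 20
H = 68.200 Sv

68.200


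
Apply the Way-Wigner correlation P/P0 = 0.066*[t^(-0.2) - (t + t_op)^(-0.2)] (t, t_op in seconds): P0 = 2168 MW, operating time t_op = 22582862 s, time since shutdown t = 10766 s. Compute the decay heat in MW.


P/P0 = 0.066 * [t^(-0.2) - (t + t_op)^(-0.2)]
P/P0 = 0.066 * [10766^(-0.2) - (10766 + 22582862)^(-0.2)]
P/P0 = 0.066 * [0.1561669 - 0.03382227] = 0.008074746
P = 2168 * 0.008074746 = 17.506 MW

17.506


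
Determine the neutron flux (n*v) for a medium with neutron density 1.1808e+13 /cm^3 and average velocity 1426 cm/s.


phi = n * v
phi = 1.1808e+13 * 1426
phi = 1.6838e+16 /cm^2/s

1.6838e+16


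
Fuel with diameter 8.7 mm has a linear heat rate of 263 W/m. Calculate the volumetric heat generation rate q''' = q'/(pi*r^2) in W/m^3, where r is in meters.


r = D / 2 / 1000 = 8.7 / 2 / 1000 = 0.00435 m
q''' = q' / (pi * r^2)
q''' = 263 / (pi * 0.00435^2)
q''' = 4.4241e+06 W/m^3

4.4241e+06


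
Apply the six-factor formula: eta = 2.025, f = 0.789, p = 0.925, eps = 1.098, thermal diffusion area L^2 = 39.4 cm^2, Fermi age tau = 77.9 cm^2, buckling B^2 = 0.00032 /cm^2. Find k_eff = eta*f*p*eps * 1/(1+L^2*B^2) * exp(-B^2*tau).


k_inf = eta*f*p*eps = 2.025*0.789*0.925*1.098 = 1.622729
P_TNL = 1/(1 + L^2*B^2) = 1/(1 + 39.4*0.00032) = 0.9875490
P_FNL = exp(-B^2*tau) = exp(-0.00032*77.9) = 0.9753801
k_eff = k_inf * P_TNL * P_FNL = 1.622729 * 0.9875490 * 0.9753801
k_eff = 1.5631

1.5631


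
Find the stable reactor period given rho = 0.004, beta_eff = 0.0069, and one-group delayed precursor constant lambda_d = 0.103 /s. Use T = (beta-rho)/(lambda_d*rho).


T = (beta - rho) / (lambda_d * rho)
T = (0.0069 - 0.004) / (0.103 * 0.004)
T = 7.0388 s

7.0388


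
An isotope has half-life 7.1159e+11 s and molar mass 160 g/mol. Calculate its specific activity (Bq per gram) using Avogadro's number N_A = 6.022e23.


lambda = ln(2) / t_half = ln(2) / 7.1159e+11 = 9.740822e-13 /s
SA = lambda * N_A / M
SA = 9.740822e-13 * 6.022e23 / 160
SA = 3.6662e+09 Bq/g

3.6662e+09


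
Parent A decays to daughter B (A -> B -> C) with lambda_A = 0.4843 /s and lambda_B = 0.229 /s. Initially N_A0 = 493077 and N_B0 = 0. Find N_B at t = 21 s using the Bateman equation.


N_B(t) = lambda_A * N_A0 / (lambda_B - lambda_A) * [exp(-lambda_A*t) - exp(-lambda_B*t)]
exp(-0.4843*21) = 3.829083e-05; exp(-0.229*21) = 0.008156012
N_B = 0.4843 * 493077 / (0.229 - 0.4843) * (3.829083e-05 - 0.008156012)
N_B = 7593.0

7593.0


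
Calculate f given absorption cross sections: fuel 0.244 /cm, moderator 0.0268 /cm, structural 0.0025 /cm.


f = Sigma_a_fuel / (Sigma_a_fuel + Sigma_a_mod + Sigma_a_other)
f = 0.244 / (0.244 + 0.0268 + 0.0025)
f = 0.89279

0.89279


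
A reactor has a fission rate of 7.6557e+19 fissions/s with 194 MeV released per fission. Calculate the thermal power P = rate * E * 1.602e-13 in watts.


P = fission_rate * E_MeV * 1.602e-13
P = 7.6557e+19 * 194 * 1.602e-13
P = 2.3793e+09 W

2.3793e+09


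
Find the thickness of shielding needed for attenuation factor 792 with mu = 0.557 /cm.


x = ln(factor) / mu
x = ln(792) / 0.557
x = 11.983 cm

11.983


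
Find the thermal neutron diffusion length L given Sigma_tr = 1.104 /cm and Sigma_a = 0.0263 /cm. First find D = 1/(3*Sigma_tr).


D = 1 / (3 * Sigma_tr) = 1 / (3 * 1.104) = 0.3019324 cm
L = sqrt(D / Sigma_a)
L = sqrt(0.3019324 / 0.0263)
L = 3.3883 cm

3.3883


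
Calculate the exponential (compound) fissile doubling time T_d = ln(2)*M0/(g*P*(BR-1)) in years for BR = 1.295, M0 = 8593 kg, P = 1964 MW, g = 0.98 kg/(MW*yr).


Breeding gain G = BR - 1 = 1.295 - 1 = 0.295
Fissile production rate = g * P * G = 0.98 * 1964 * 0.295 = 567.7924 kg/yr
T_d = ln(2) * M0 / (g * P * G)
T_d = ln(2) * 8593 / 567.7924 = 10.490 yr

10.490


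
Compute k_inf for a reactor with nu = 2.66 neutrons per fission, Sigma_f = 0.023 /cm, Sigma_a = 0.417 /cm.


k_inf = nu * Sigma_f / Sigma_a
k_inf = 2.66 * 0.023 / 0.417
k_inf = 0.14671

0.14671


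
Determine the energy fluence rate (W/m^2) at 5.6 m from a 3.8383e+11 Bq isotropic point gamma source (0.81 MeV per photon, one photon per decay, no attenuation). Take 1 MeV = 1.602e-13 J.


psi = A * E * 1.602e-13 / (4*pi*r^2)
psi = 3.8383e+11 * 0.81 * 1.602e-13 / (4*pi*5.6^2)
psi = 1.2639e-04 W/m^2

1.2639e-04


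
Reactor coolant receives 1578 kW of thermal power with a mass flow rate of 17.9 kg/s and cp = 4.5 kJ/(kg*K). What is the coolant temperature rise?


dT = Q / (m_dot * cp)
dT = 1578 / (17.9 * 4.5)
dT = 19.590 C

19.590
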